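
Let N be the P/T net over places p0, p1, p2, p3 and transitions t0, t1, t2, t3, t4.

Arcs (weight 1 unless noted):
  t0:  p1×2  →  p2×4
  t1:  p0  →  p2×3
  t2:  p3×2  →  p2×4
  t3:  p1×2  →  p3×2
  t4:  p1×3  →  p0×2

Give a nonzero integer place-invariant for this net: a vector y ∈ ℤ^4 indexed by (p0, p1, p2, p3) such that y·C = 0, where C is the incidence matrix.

y = (p0:3, p1:2, p2:1, p3:2)

Incidence matrix C (rows=places, cols=transitions):
       t0   t1   t2   t3   t4
   p0   0   -1    0    0    2
   p1  -2    0    0   -2   -3
   p2   4    3    4    0    0
   p3   0    0   -2    2    0

Candidate y = [3, 2, 1, 2]; check y·C column-wise:
  col t0: 3·0 + 2·-2 + 1·4 + 2·0 = 0
  col t1: 3·-1 + 2·0 + 1·3 + 2·0 = 0
  col t2: 3·0 + 2·0 + 1·4 + 2·-2 = 0
  col t3: 3·0 + 2·-2 + 1·0 + 2·2 = 0
  col t4: 3·2 + 2·-3 + 1·0 + 2·0 = 0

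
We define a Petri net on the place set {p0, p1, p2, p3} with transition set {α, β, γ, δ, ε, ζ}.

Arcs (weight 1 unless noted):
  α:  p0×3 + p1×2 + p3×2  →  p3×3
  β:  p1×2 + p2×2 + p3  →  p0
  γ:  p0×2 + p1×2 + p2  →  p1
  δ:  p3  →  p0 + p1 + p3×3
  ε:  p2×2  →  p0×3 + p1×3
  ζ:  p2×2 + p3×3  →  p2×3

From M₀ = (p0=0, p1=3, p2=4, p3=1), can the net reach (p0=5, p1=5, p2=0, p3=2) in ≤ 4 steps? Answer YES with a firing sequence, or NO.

YES — reachable via ⟨δ, β, ε⟩ (3 firings)

step 1: fire δ:  (p0=0, p1=3, p2=4, p3=1) → (p0=1, p1=4, p2=4, p3=3)
step 2: fire β:  (p0=1, p1=4, p2=4, p3=3) → (p0=2, p1=2, p2=2, p3=2)
step 3: fire ε:  (p0=2, p1=2, p2=2, p3=2) → (p0=5, p1=5, p2=0, p3=2)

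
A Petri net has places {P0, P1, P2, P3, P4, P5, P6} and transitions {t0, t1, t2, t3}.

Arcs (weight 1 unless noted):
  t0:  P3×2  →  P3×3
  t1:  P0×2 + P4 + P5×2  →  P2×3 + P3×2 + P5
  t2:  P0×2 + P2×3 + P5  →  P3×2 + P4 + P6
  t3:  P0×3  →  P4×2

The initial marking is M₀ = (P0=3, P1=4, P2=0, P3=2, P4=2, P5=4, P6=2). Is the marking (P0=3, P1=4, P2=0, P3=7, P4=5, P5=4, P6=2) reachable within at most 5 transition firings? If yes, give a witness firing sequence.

depth 0: 1 marking
depth 1: 4 markings reached so far
depth 2: 7 markings reached so far
depth 3: 10 markings reached so far
depth 4: 13 markings reached so far
depth 5: 16 markings reached so far
target is not among the 16 markings reachable within 5 steps

NO — not reachable within 5 firings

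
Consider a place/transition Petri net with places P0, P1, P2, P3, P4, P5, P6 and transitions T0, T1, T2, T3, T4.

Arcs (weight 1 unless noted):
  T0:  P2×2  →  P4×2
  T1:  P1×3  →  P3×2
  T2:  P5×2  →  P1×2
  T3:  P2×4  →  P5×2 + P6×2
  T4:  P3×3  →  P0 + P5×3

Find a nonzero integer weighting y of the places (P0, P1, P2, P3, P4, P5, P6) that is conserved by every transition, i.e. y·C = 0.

y = (P0:3, P1:2, P2:1, P3:3, P4:1, P5:2, P6:0)

Incidence matrix C (rows=places, cols=transitions):
       T0   T1   T2   T3   T4
   P0   0    0    0    0    1
   P1   0   -3    2    0    0
   P2  -2    0    0   -4    0
   P3   0    2    0    0   -3
   P4   2    0    0    0    0
   P5   0    0   -2    2    3
   P6   0    0    0    2    0

Candidate y = [3, 2, 1, 3, 1, 2, 0]; check y·C column-wise:
  col T0: 3·0 + 2·0 + 1·-2 + 3·0 + 1·2 + 2·0 = 0
  col T1: 3·0 + 2·-3 + 1·0 + 3·2 + 1·0 + 2·0 = 0
  col T2: 3·0 + 2·2 + 1·0 + 3·0 + 1·0 + 2·-2 = 0
  col T3: 3·0 + 2·0 + 1·-4 + 3·0 + 1·0 + 2·2 + 0·2 = 0
  col T4: 3·1 + 2·0 + 1·0 + 3·-3 + 1·0 + 2·3 = 0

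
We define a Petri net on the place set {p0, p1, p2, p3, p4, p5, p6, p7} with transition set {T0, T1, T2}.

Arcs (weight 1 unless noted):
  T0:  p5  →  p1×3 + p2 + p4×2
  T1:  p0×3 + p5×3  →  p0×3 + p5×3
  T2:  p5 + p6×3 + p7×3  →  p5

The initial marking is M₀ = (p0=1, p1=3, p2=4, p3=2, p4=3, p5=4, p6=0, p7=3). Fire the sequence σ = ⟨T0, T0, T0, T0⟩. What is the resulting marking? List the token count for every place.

(p0=1, p1=15, p2=8, p3=2, p4=11, p5=0, p6=0, p7=3)

step 1: fire T0:  (p0=1, p1=3, p2=4, p3=2, p4=3, p5=4, p6=0, p7=3) → (p0=1, p1=6, p2=5, p3=2, p4=5, p5=3, p6=0, p7=3)
step 2: fire T0:  (p0=1, p1=6, p2=5, p3=2, p4=5, p5=3, p6=0, p7=3) → (p0=1, p1=9, p2=6, p3=2, p4=7, p5=2, p6=0, p7=3)
step 3: fire T0:  (p0=1, p1=9, p2=6, p3=2, p4=7, p5=2, p6=0, p7=3) → (p0=1, p1=12, p2=7, p3=2, p4=9, p5=1, p6=0, p7=3)
step 4: fire T0:  (p0=1, p1=12, p2=7, p3=2, p4=9, p5=1, p6=0, p7=3) → (p0=1, p1=15, p2=8, p3=2, p4=11, p5=0, p6=0, p7=3)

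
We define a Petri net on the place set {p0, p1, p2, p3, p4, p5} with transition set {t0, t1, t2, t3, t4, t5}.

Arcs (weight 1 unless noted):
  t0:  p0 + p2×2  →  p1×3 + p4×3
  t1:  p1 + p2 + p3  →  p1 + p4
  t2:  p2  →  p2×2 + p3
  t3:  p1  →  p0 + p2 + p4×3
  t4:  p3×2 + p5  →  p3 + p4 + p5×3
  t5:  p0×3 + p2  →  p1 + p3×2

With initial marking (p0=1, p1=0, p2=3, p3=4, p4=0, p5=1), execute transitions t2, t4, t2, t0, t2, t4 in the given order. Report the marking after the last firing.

step 1: fire t2:  (p0=1, p1=0, p2=3, p3=4, p4=0, p5=1) → (p0=1, p1=0, p2=4, p3=5, p4=0, p5=1)
step 2: fire t4:  (p0=1, p1=0, p2=4, p3=5, p4=0, p5=1) → (p0=1, p1=0, p2=4, p3=4, p4=1, p5=3)
step 3: fire t2:  (p0=1, p1=0, p2=4, p3=4, p4=1, p5=3) → (p0=1, p1=0, p2=5, p3=5, p4=1, p5=3)
step 4: fire t0:  (p0=1, p1=0, p2=5, p3=5, p4=1, p5=3) → (p0=0, p1=3, p2=3, p3=5, p4=4, p5=3)
step 5: fire t2:  (p0=0, p1=3, p2=3, p3=5, p4=4, p5=3) → (p0=0, p1=3, p2=4, p3=6, p4=4, p5=3)
step 6: fire t4:  (p0=0, p1=3, p2=4, p3=6, p4=4, p5=3) → (p0=0, p1=3, p2=4, p3=5, p4=5, p5=5)

(p0=0, p1=3, p2=4, p3=5, p4=5, p5=5)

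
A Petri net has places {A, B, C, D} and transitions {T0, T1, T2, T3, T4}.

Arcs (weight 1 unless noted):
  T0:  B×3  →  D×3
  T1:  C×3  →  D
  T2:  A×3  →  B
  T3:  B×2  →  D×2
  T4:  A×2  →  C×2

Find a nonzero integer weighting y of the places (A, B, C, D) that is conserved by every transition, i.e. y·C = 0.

y = (A:1, B:3, C:1, D:3)

Incidence matrix C (rows=places, cols=transitions):
       T0   T1   T2   T3   T4
    A   0    0   -3    0   -2
    B  -3    0    1   -2    0
    C   0   -3    0    0    2
    D   3    1    0    2    0

Candidate y = [1, 3, 1, 3]; check y·C column-wise:
  col T0: 1·0 + 3·-3 + 1·0 + 3·3 = 0
  col T1: 1·0 + 3·0 + 1·-3 + 3·1 = 0
  col T2: 1·-3 + 3·1 + 1·0 + 3·0 = 0
  col T3: 1·0 + 3·-2 + 1·0 + 3·2 = 0
  col T4: 1·-2 + 3·0 + 1·2 + 3·0 = 0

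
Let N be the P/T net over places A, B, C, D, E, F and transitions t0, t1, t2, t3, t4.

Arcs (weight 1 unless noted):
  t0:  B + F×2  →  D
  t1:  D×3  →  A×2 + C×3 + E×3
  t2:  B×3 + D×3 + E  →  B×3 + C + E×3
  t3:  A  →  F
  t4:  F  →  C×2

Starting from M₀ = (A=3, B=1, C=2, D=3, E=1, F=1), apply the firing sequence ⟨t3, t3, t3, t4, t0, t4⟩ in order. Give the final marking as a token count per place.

step 1: fire t3:  (A=3, B=1, C=2, D=3, E=1, F=1) → (A=2, B=1, C=2, D=3, E=1, F=2)
step 2: fire t3:  (A=2, B=1, C=2, D=3, E=1, F=2) → (A=1, B=1, C=2, D=3, E=1, F=3)
step 3: fire t3:  (A=1, B=1, C=2, D=3, E=1, F=3) → (A=0, B=1, C=2, D=3, E=1, F=4)
step 4: fire t4:  (A=0, B=1, C=2, D=3, E=1, F=4) → (A=0, B=1, C=4, D=3, E=1, F=3)
step 5: fire t0:  (A=0, B=1, C=4, D=3, E=1, F=3) → (A=0, B=0, C=4, D=4, E=1, F=1)
step 6: fire t4:  (A=0, B=0, C=4, D=4, E=1, F=1) → (A=0, B=0, C=6, D=4, E=1, F=0)

(A=0, B=0, C=6, D=4, E=1, F=0)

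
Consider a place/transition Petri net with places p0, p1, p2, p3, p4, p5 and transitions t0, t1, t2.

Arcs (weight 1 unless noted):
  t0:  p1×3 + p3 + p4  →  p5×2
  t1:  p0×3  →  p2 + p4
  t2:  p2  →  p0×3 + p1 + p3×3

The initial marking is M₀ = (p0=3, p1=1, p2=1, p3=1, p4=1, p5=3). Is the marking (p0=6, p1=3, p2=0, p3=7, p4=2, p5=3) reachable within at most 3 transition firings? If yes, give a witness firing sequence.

step 1: fire t1:  (p0=3, p1=1, p2=1, p3=1, p4=1, p5=3) → (p0=0, p1=1, p2=2, p3=1, p4=2, p5=3)
step 2: fire t2:  (p0=0, p1=1, p2=2, p3=1, p4=2, p5=3) → (p0=3, p1=2, p2=1, p3=4, p4=2, p5=3)
step 3: fire t2:  (p0=3, p1=2, p2=1, p3=4, p4=2, p5=3) → (p0=6, p1=3, p2=0, p3=7, p4=2, p5=3)

YES — reachable via ⟨t1, t2, t2⟩ (3 firings)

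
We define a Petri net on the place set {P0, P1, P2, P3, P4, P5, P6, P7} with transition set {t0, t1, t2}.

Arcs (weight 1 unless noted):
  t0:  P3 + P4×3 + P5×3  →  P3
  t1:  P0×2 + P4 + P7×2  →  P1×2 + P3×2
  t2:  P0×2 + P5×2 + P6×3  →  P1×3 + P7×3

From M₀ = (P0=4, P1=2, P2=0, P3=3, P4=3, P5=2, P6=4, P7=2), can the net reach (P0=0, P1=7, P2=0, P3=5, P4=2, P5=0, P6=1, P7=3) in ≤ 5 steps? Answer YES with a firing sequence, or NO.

YES — reachable via ⟨t1, t2⟩ (2 firings)

step 1: fire t1:  (P0=4, P1=2, P2=0, P3=3, P4=3, P5=2, P6=4, P7=2) → (P0=2, P1=4, P2=0, P3=5, P4=2, P5=2, P6=4, P7=0)
step 2: fire t2:  (P0=2, P1=4, P2=0, P3=5, P4=2, P5=2, P6=4, P7=0) → (P0=0, P1=7, P2=0, P3=5, P4=2, P5=0, P6=1, P7=3)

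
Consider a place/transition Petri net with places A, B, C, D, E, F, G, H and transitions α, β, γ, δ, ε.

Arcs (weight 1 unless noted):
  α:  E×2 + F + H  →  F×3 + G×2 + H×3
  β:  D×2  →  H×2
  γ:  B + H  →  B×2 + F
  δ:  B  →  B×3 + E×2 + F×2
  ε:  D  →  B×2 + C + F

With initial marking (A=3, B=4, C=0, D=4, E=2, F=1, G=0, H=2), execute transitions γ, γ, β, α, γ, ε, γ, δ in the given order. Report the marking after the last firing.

(A=3, B=12, C=1, D=1, E=2, F=10, G=2, H=2)

step 1: fire γ:  (A=3, B=4, C=0, D=4, E=2, F=1, G=0, H=2) → (A=3, B=5, C=0, D=4, E=2, F=2, G=0, H=1)
step 2: fire γ:  (A=3, B=5, C=0, D=4, E=2, F=2, G=0, H=1) → (A=3, B=6, C=0, D=4, E=2, F=3, G=0, H=0)
step 3: fire β:  (A=3, B=6, C=0, D=4, E=2, F=3, G=0, H=0) → (A=3, B=6, C=0, D=2, E=2, F=3, G=0, H=2)
step 4: fire α:  (A=3, B=6, C=0, D=2, E=2, F=3, G=0, H=2) → (A=3, B=6, C=0, D=2, E=0, F=5, G=2, H=4)
step 5: fire γ:  (A=3, B=6, C=0, D=2, E=0, F=5, G=2, H=4) → (A=3, B=7, C=0, D=2, E=0, F=6, G=2, H=3)
step 6: fire ε:  (A=3, B=7, C=0, D=2, E=0, F=6, G=2, H=3) → (A=3, B=9, C=1, D=1, E=0, F=7, G=2, H=3)
step 7: fire γ:  (A=3, B=9, C=1, D=1, E=0, F=7, G=2, H=3) → (A=3, B=10, C=1, D=1, E=0, F=8, G=2, H=2)
step 8: fire δ:  (A=3, B=10, C=1, D=1, E=0, F=8, G=2, H=2) → (A=3, B=12, C=1, D=1, E=2, F=10, G=2, H=2)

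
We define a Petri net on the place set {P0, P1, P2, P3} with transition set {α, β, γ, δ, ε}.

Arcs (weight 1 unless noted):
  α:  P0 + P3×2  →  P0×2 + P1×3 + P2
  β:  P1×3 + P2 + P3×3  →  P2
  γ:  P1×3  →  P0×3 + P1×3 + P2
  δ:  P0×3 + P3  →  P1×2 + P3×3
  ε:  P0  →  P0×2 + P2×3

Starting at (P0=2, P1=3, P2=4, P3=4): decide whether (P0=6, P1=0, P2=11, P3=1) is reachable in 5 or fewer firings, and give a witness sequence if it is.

depth 0: 1 marking
depth 1: 5 markings reached so far
depth 2: 16 markings reached so far
depth 3: 36 markings reached so far
depth 4: 69 markings reached so far
depth 5: 119 markings reached so far
target is not among the 119 markings reachable within 5 steps

NO — not reachable within 5 firings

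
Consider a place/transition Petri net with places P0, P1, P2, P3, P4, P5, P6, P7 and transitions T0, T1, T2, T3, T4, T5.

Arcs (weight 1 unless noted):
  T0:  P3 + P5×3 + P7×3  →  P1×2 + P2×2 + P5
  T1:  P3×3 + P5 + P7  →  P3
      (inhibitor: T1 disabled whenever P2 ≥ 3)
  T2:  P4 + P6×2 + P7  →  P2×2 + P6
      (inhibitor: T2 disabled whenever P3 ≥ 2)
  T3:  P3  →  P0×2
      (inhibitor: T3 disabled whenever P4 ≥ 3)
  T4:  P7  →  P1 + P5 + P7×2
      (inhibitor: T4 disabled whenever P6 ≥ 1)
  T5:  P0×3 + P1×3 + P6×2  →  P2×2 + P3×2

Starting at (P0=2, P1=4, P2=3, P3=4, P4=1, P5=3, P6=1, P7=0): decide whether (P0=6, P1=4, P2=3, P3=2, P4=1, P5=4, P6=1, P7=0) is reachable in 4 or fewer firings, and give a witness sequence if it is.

NO — not reachable within 4 firings

depth 0: 1 marking
depth 1: 2 markings reached so far
depth 2: 3 markings reached so far
depth 3: 4 markings reached so far
depth 4: 5 markings reached so far
target is not among the 5 markings reachable within 4 steps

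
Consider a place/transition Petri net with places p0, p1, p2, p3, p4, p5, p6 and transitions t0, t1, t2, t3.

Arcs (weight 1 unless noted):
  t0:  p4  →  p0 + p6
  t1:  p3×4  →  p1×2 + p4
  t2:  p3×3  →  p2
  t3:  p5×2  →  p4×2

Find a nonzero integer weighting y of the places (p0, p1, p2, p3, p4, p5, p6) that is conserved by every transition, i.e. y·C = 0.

Incidence matrix C (rows=places, cols=transitions):
       t0   t1   t2   t3
   p0   1    0    0    0
   p1   0    2    0    0
   p2   0    0    1    0
   p3   0   -4   -3    0
   p4  -1    1    0    2
   p5   0    0    0   -2
   p6   1    0    0    0

Candidate y = [0, 2, 3, 1, 0, 0, 0]; check y·C column-wise:
  col t0: 0·1 + 2·0 + 3·0 + 1·0 + 0·-1 + 0·1 = 0
  col t1: 2·2 + 3·0 + 1·-4 + 0·1 = 0
  col t2: 2·0 + 3·1 + 1·-3 = 0
  col t3: 2·0 + 3·0 + 1·0 + 0·2 + 0·-2 = 0

y = (p0:0, p1:2, p2:3, p3:1, p4:0, p5:0, p6:0)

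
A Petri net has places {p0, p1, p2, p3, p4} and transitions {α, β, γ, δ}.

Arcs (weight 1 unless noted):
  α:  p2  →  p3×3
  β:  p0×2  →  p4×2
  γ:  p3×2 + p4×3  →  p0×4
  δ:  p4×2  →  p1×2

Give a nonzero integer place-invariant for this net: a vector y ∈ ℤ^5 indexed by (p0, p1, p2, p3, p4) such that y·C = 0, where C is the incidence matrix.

Incidence matrix C (rows=places, cols=transitions):
        α    β    γ    δ
   p0   0   -2    4    0
   p1   0    0    0    2
   p2  -1    0    0    0
   p3   3    0   -2    0
   p4   0    2   -3   -2

Candidate y = [2, 2, 3, 1, 2]; check y·C column-wise:
  col α: 2·0 + 2·0 + 3·-1 + 1·3 + 2·0 = 0
  col β: 2·-2 + 2·0 + 3·0 + 1·0 + 2·2 = 0
  col γ: 2·4 + 2·0 + 3·0 + 1·-2 + 2·-3 = 0
  col δ: 2·0 + 2·2 + 3·0 + 1·0 + 2·-2 = 0

y = (p0:2, p1:2, p2:3, p3:1, p4:2)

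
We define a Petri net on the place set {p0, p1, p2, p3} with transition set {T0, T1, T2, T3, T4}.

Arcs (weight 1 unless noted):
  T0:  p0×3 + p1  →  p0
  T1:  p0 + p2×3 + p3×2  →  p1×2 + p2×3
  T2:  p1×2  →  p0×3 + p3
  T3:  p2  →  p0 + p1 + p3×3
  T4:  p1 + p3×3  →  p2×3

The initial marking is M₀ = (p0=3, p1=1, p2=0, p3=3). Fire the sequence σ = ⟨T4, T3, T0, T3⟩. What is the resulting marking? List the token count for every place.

(p0=3, p1=1, p2=1, p3=6)

step 1: fire T4:  (p0=3, p1=1, p2=0, p3=3) → (p0=3, p1=0, p2=3, p3=0)
step 2: fire T3:  (p0=3, p1=0, p2=3, p3=0) → (p0=4, p1=1, p2=2, p3=3)
step 3: fire T0:  (p0=4, p1=1, p2=2, p3=3) → (p0=2, p1=0, p2=2, p3=3)
step 4: fire T3:  (p0=2, p1=0, p2=2, p3=3) → (p0=3, p1=1, p2=1, p3=6)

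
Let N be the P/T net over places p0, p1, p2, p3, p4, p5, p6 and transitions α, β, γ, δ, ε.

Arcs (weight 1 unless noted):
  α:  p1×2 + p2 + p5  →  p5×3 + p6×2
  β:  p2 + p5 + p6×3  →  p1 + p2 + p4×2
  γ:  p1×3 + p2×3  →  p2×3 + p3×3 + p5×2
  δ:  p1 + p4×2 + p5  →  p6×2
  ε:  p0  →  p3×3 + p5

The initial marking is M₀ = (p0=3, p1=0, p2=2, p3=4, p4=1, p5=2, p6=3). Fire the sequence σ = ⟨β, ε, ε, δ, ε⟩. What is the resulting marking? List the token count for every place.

step 1: fire β:  (p0=3, p1=0, p2=2, p3=4, p4=1, p5=2, p6=3) → (p0=3, p1=1, p2=2, p3=4, p4=3, p5=1, p6=0)
step 2: fire ε:  (p0=3, p1=1, p2=2, p3=4, p4=3, p5=1, p6=0) → (p0=2, p1=1, p2=2, p3=7, p4=3, p5=2, p6=0)
step 3: fire ε:  (p0=2, p1=1, p2=2, p3=7, p4=3, p5=2, p6=0) → (p0=1, p1=1, p2=2, p3=10, p4=3, p5=3, p6=0)
step 4: fire δ:  (p0=1, p1=1, p2=2, p3=10, p4=3, p5=3, p6=0) → (p0=1, p1=0, p2=2, p3=10, p4=1, p5=2, p6=2)
step 5: fire ε:  (p0=1, p1=0, p2=2, p3=10, p4=1, p5=2, p6=2) → (p0=0, p1=0, p2=2, p3=13, p4=1, p5=3, p6=2)

(p0=0, p1=0, p2=2, p3=13, p4=1, p5=3, p6=2)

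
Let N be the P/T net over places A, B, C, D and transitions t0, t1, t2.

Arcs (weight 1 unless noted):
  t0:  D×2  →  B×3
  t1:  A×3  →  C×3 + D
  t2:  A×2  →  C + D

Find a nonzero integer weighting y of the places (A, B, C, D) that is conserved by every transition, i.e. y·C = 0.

y = (A:2, B:2, C:1, D:3)

Incidence matrix C (rows=places, cols=transitions):
       t0   t1   t2
    A   0   -3   -2
    B   3    0    0
    C   0    3    1
    D  -2    1    1

Candidate y = [2, 2, 1, 3]; check y·C column-wise:
  col t0: 2·0 + 2·3 + 1·0 + 3·-2 = 0
  col t1: 2·-3 + 2·0 + 1·3 + 3·1 = 0
  col t2: 2·-2 + 2·0 + 1·1 + 3·1 = 0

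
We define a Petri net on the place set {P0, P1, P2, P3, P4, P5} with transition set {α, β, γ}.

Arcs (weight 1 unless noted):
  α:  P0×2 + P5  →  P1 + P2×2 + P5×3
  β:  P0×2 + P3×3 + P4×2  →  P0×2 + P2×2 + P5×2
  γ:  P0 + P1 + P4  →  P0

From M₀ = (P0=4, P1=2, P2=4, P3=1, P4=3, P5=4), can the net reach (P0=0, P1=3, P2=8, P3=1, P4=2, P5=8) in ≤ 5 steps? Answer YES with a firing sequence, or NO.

YES — reachable via ⟨α, γ, α⟩ (3 firings)

step 1: fire α:  (P0=4, P1=2, P2=4, P3=1, P4=3, P5=4) → (P0=2, P1=3, P2=6, P3=1, P4=3, P5=6)
step 2: fire γ:  (P0=2, P1=3, P2=6, P3=1, P4=3, P5=6) → (P0=2, P1=2, P2=6, P3=1, P4=2, P5=6)
step 3: fire α:  (P0=2, P1=2, P2=6, P3=1, P4=2, P5=6) → (P0=0, P1=3, P2=8, P3=1, P4=2, P5=8)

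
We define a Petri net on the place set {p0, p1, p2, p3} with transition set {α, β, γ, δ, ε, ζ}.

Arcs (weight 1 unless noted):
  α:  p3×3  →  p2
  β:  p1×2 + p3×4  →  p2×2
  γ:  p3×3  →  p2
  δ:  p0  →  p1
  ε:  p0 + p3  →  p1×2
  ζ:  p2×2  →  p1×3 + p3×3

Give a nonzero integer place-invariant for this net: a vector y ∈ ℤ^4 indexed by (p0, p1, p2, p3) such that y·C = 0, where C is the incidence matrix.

y = (p0:1, p1:1, p2:3, p3:1)

Incidence matrix C (rows=places, cols=transitions):
        α    β    γ    δ    ε    ζ
   p0   0    0    0   -1   -1    0
   p1   0   -2    0    1    2    3
   p2   1    2    1    0    0   -2
   p3  -3   -4   -3    0   -1    3

Candidate y = [1, 1, 3, 1]; check y·C column-wise:
  col α: 1·0 + 1·0 + 3·1 + 1·-3 = 0
  col β: 1·0 + 1·-2 + 3·2 + 1·-4 = 0
  col γ: 1·0 + 1·0 + 3·1 + 1·-3 = 0
  col δ: 1·-1 + 1·1 + 3·0 + 1·0 = 0
  col ε: 1·-1 + 1·2 + 3·0 + 1·-1 = 0
  col ζ: 1·0 + 1·3 + 3·-2 + 1·3 = 0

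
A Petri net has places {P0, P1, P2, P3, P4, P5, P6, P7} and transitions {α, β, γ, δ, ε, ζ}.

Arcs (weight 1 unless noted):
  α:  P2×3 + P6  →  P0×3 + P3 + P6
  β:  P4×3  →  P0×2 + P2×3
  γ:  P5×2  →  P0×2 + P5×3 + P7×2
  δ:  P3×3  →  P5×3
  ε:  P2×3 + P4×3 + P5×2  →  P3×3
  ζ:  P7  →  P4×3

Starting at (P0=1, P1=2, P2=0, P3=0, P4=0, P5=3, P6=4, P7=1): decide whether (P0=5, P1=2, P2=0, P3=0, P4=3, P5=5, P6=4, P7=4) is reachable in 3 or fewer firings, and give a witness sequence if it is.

YES — reachable via ⟨γ, γ, ζ⟩ (3 firings)

step 1: fire γ:  (P0=1, P1=2, P2=0, P3=0, P4=0, P5=3, P6=4, P7=1) → (P0=3, P1=2, P2=0, P3=0, P4=0, P5=4, P6=4, P7=3)
step 2: fire γ:  (P0=3, P1=2, P2=0, P3=0, P4=0, P5=4, P6=4, P7=3) → (P0=5, P1=2, P2=0, P3=0, P4=0, P5=5, P6=4, P7=5)
step 3: fire ζ:  (P0=5, P1=2, P2=0, P3=0, P4=0, P5=5, P6=4, P7=5) → (P0=5, P1=2, P2=0, P3=0, P4=3, P5=5, P6=4, P7=4)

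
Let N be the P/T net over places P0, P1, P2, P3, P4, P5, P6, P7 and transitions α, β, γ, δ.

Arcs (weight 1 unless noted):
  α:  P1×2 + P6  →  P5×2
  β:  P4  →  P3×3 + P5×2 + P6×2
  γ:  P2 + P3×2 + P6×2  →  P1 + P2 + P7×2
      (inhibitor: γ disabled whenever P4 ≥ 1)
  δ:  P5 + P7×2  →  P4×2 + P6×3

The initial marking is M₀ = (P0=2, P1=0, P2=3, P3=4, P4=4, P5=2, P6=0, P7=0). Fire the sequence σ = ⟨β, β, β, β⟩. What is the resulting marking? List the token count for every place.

step 1: fire β:  (P0=2, P1=0, P2=3, P3=4, P4=4, P5=2, P6=0, P7=0) → (P0=2, P1=0, P2=3, P3=7, P4=3, P5=4, P6=2, P7=0)
step 2: fire β:  (P0=2, P1=0, P2=3, P3=7, P4=3, P5=4, P6=2, P7=0) → (P0=2, P1=0, P2=3, P3=10, P4=2, P5=6, P6=4, P7=0)
step 3: fire β:  (P0=2, P1=0, P2=3, P3=10, P4=2, P5=6, P6=4, P7=0) → (P0=2, P1=0, P2=3, P3=13, P4=1, P5=8, P6=6, P7=0)
step 4: fire β:  (P0=2, P1=0, P2=3, P3=13, P4=1, P5=8, P6=6, P7=0) → (P0=2, P1=0, P2=3, P3=16, P4=0, P5=10, P6=8, P7=0)

(P0=2, P1=0, P2=3, P3=16, P4=0, P5=10, P6=8, P7=0)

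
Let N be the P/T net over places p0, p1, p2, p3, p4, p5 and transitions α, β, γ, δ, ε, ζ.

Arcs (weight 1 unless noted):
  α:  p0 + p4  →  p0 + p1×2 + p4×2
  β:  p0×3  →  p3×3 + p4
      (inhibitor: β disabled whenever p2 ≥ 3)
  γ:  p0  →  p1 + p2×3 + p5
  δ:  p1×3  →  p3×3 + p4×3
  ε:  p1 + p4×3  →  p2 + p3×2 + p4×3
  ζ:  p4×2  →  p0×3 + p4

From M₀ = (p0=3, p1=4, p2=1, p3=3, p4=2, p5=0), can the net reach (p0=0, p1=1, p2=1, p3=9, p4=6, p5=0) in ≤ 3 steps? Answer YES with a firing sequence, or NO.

step 1: fire β:  (p0=3, p1=4, p2=1, p3=3, p4=2, p5=0) → (p0=0, p1=4, p2=1, p3=6, p4=3, p5=0)
step 2: fire δ:  (p0=0, p1=4, p2=1, p3=6, p4=3, p5=0) → (p0=0, p1=1, p2=1, p3=9, p4=6, p5=0)

YES — reachable via ⟨β, δ⟩ (2 firings)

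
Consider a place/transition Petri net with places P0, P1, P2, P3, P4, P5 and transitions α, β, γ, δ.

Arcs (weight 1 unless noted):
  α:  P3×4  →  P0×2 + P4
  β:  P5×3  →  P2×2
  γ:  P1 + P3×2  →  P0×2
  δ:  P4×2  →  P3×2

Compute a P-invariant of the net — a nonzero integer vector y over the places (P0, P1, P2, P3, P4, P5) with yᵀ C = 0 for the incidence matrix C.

Incidence matrix C (rows=places, cols=transitions):
        α    β    γ    δ
   P0   2    0    2    0
   P1   0    0   -1    0
   P2   0    2    0    0
   P3  -4    0   -2    2
   P4   1    0    0   -2
   P5   0   -3    0    0

Candidate y = [3, 2, 0, 2, 2, 0]; check y·C column-wise:
  col α: 3·2 + 2·0 + 2·-4 + 2·1 = 0
  col β: 3·0 + 2·0 + 0·2 + 2·0 + 2·0 + 0·-3 = 0
  col γ: 3·2 + 2·-1 + 2·-2 + 2·0 = 0
  col δ: 3·0 + 2·0 + 2·2 + 2·-2 = 0

y = (P0:3, P1:2, P2:0, P3:2, P4:2, P5:0)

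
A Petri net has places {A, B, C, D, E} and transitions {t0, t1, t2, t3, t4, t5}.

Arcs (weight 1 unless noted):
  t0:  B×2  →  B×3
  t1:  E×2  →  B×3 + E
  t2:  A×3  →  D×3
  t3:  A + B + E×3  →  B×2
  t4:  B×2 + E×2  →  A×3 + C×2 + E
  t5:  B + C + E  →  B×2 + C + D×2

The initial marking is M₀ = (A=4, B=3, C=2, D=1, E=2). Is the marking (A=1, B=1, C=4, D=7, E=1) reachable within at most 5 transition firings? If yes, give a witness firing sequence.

step 1: fire t2:  (A=4, B=3, C=2, D=1, E=2) → (A=1, B=3, C=2, D=4, E=2)
step 2: fire t4:  (A=1, B=3, C=2, D=4, E=2) → (A=4, B=1, C=4, D=4, E=1)
step 3: fire t2:  (A=4, B=1, C=4, D=4, E=1) → (A=1, B=1, C=4, D=7, E=1)

YES — reachable via ⟨t2, t4, t2⟩ (3 firings)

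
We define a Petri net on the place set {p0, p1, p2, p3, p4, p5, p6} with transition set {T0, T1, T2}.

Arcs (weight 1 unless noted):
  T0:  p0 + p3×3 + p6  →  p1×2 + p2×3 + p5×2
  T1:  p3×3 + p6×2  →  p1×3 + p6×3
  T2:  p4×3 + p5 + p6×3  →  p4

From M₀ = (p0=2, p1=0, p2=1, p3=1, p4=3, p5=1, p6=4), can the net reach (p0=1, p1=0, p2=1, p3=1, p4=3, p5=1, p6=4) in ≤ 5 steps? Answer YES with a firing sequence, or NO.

depth 0: 1 marking
depth 1: 2 markings reached so far
depth 2: 2 markings reached so far
(frontier empty at depth 2; search complete)
target is not among the 2 markings reachable within 5 steps

NO — not reachable within 5 firings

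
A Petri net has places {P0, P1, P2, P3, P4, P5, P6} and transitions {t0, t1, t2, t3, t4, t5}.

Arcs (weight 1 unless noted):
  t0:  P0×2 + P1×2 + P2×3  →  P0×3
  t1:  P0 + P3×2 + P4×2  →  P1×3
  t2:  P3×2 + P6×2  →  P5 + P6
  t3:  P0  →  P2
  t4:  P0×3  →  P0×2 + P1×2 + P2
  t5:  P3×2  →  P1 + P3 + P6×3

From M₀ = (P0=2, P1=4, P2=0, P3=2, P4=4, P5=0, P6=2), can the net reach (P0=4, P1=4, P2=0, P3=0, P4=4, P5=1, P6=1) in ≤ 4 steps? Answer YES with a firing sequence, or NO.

depth 0: 1 marking
depth 1: 5 markings reached so far
depth 2: 9 markings reached so far
depth 3: 11 markings reached so far
depth 4: 11 markings reached so far
(frontier empty at depth 4; search complete)
target is not among the 11 markings reachable within 4 steps

NO — not reachable within 4 firings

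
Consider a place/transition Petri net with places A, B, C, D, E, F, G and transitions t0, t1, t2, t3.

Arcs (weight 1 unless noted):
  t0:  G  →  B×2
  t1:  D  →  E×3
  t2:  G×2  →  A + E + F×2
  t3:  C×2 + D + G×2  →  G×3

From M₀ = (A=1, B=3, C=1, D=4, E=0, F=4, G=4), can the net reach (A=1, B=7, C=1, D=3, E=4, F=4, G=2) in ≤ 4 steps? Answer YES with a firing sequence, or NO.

depth 0: 1 marking
depth 1: 4 markings reached so far
depth 2: 10 markings reached so far
depth 3: 18 markings reached so far
depth 4: 27 markings reached so far
target is not among the 27 markings reachable within 4 steps

NO — not reachable within 4 firings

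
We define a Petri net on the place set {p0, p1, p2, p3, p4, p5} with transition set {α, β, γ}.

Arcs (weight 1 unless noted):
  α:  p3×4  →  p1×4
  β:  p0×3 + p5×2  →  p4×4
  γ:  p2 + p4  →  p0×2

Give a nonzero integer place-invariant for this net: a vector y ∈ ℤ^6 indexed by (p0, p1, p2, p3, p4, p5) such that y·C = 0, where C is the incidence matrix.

Incidence matrix C (rows=places, cols=transitions):
        α    β    γ
   p0   0   -3    2
   p1   4    0    0
   p2   0    0   -1
   p3  -4    0    0
   p4   0    4   -1
   p5   0   -2    0

Candidate y = [0, 1, 0, 1, 0, 0]; check y·C column-wise:
  col α: 1·4 + 1·-4 = 0
  col β: 0·-3 + 1·0 + 1·0 + 0·4 + 0·-2 = 0
  col γ: 0·2 + 1·0 + 0·-1 + 1·0 + 0·-1 = 0

y = (p0:0, p1:1, p2:0, p3:1, p4:0, p5:0)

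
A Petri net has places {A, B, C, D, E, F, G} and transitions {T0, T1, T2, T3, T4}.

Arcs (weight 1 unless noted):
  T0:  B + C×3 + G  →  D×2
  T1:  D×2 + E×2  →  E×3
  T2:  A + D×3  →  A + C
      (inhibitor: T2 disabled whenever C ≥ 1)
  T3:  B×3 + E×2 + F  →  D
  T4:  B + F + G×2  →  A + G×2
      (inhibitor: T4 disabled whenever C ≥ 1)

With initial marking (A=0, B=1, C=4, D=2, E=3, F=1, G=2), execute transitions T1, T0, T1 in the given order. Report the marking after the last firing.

(A=0, B=0, C=1, D=0, E=5, F=1, G=1)

step 1: fire T1:  (A=0, B=1, C=4, D=2, E=3, F=1, G=2) → (A=0, B=1, C=4, D=0, E=4, F=1, G=2)
step 2: fire T0:  (A=0, B=1, C=4, D=0, E=4, F=1, G=2) → (A=0, B=0, C=1, D=2, E=4, F=1, G=1)
step 3: fire T1:  (A=0, B=0, C=1, D=2, E=4, F=1, G=1) → (A=0, B=0, C=1, D=0, E=5, F=1, G=1)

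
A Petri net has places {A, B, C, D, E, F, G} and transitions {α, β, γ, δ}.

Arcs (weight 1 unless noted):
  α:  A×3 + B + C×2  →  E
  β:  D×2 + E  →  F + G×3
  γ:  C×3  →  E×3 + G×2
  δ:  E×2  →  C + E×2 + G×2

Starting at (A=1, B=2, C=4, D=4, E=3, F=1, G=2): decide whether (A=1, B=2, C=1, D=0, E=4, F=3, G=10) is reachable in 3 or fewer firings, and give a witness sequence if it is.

YES — reachable via ⟨β, β, γ⟩ (3 firings)

step 1: fire β:  (A=1, B=2, C=4, D=4, E=3, F=1, G=2) → (A=1, B=2, C=4, D=2, E=2, F=2, G=5)
step 2: fire β:  (A=1, B=2, C=4, D=2, E=2, F=2, G=5) → (A=1, B=2, C=4, D=0, E=1, F=3, G=8)
step 3: fire γ:  (A=1, B=2, C=4, D=0, E=1, F=3, G=8) → (A=1, B=2, C=1, D=0, E=4, F=3, G=10)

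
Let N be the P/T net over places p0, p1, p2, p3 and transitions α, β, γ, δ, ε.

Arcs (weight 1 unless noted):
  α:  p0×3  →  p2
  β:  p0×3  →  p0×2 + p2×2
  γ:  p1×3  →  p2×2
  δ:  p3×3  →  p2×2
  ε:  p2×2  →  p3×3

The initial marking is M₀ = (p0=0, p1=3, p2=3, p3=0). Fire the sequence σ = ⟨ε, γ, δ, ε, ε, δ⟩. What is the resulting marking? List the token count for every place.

step 1: fire ε:  (p0=0, p1=3, p2=3, p3=0) → (p0=0, p1=3, p2=1, p3=3)
step 2: fire γ:  (p0=0, p1=3, p2=1, p3=3) → (p0=0, p1=0, p2=3, p3=3)
step 3: fire δ:  (p0=0, p1=0, p2=3, p3=3) → (p0=0, p1=0, p2=5, p3=0)
step 4: fire ε:  (p0=0, p1=0, p2=5, p3=0) → (p0=0, p1=0, p2=3, p3=3)
step 5: fire ε:  (p0=0, p1=0, p2=3, p3=3) → (p0=0, p1=0, p2=1, p3=6)
step 6: fire δ:  (p0=0, p1=0, p2=1, p3=6) → (p0=0, p1=0, p2=3, p3=3)

(p0=0, p1=0, p2=3, p3=3)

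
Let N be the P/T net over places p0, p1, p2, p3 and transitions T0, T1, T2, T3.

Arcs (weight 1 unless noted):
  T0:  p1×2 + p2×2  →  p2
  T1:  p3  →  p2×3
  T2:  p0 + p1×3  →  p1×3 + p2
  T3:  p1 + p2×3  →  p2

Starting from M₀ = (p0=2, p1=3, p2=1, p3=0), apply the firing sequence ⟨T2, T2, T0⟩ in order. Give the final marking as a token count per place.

(p0=0, p1=1, p2=2, p3=0)

step 1: fire T2:  (p0=2, p1=3, p2=1, p3=0) → (p0=1, p1=3, p2=2, p3=0)
step 2: fire T2:  (p0=1, p1=3, p2=2, p3=0) → (p0=0, p1=3, p2=3, p3=0)
step 3: fire T0:  (p0=0, p1=3, p2=3, p3=0) → (p0=0, p1=1, p2=2, p3=0)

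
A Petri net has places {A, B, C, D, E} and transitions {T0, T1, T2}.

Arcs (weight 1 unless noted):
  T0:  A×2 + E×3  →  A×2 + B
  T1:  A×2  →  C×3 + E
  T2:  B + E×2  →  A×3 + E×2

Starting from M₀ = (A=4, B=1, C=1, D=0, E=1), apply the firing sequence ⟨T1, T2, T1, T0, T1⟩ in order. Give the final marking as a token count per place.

step 1: fire T1:  (A=4, B=1, C=1, D=0, E=1) → (A=2, B=1, C=4, D=0, E=2)
step 2: fire T2:  (A=2, B=1, C=4, D=0, E=2) → (A=5, B=0, C=4, D=0, E=2)
step 3: fire T1:  (A=5, B=0, C=4, D=0, E=2) → (A=3, B=0, C=7, D=0, E=3)
step 4: fire T0:  (A=3, B=0, C=7, D=0, E=3) → (A=3, B=1, C=7, D=0, E=0)
step 5: fire T1:  (A=3, B=1, C=7, D=0, E=0) → (A=1, B=1, C=10, D=0, E=1)

(A=1, B=1, C=10, D=0, E=1)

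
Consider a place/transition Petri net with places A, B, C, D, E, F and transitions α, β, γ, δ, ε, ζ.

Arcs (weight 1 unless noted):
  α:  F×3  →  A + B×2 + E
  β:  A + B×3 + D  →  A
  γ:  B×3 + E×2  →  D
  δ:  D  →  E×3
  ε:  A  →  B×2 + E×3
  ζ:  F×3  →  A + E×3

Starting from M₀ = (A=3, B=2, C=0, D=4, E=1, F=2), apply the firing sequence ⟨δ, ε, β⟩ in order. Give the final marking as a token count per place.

(A=2, B=1, C=0, D=2, E=7, F=2)

step 1: fire δ:  (A=3, B=2, C=0, D=4, E=1, F=2) → (A=3, B=2, C=0, D=3, E=4, F=2)
step 2: fire ε:  (A=3, B=2, C=0, D=3, E=4, F=2) → (A=2, B=4, C=0, D=3, E=7, F=2)
step 3: fire β:  (A=2, B=4, C=0, D=3, E=7, F=2) → (A=2, B=1, C=0, D=2, E=7, F=2)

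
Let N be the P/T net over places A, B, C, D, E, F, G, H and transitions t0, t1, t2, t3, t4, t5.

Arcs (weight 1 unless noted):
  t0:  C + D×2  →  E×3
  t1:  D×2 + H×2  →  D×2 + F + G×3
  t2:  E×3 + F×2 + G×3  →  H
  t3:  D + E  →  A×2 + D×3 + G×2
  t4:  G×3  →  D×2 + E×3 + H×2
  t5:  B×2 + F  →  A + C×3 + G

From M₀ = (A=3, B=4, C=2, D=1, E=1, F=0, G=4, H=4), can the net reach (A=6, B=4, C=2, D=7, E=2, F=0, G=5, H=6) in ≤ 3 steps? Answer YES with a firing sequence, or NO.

NO — not reachable within 3 firings

depth 0: 1 marking
depth 1: 3 markings reached so far
depth 2: 8 markings reached so far
depth 3: 20 markings reached so far
target is not among the 20 markings reachable within 3 steps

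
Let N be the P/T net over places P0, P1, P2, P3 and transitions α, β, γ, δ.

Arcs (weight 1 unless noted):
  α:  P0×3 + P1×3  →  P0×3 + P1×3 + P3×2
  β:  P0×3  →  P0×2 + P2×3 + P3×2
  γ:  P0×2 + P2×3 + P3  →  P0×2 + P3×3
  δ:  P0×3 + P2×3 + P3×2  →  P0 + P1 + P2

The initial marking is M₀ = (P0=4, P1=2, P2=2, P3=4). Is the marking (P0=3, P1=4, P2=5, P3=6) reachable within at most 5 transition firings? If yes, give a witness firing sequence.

NO — not reachable within 5 firings

depth 0: 1 marking
depth 1: 2 markings reached so far
depth 2: 5 markings reached so far
depth 3: 6 markings reached so far
depth 4: 7 markings reached so far
depth 5: 7 markings reached so far
(frontier empty at depth 5; search complete)
target is not among the 7 markings reachable within 5 steps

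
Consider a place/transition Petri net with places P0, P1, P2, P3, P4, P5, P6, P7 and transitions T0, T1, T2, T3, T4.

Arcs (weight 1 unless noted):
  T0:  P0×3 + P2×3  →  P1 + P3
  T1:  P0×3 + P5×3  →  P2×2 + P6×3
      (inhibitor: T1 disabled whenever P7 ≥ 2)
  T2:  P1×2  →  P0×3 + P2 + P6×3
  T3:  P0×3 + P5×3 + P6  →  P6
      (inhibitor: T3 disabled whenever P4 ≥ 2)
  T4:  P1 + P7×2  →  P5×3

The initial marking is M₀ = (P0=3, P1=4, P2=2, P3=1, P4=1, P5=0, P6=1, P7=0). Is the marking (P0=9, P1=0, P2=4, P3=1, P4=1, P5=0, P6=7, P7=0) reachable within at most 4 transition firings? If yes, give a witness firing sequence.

YES — reachable via ⟨T2, T2⟩ (2 firings)

step 1: fire T2:  (P0=3, P1=4, P2=2, P3=1, P4=1, P5=0, P6=1, P7=0) → (P0=6, P1=2, P2=3, P3=1, P4=1, P5=0, P6=4, P7=0)
step 2: fire T2:  (P0=6, P1=2, P2=3, P3=1, P4=1, P5=0, P6=4, P7=0) → (P0=9, P1=0, P2=4, P3=1, P4=1, P5=0, P6=7, P7=0)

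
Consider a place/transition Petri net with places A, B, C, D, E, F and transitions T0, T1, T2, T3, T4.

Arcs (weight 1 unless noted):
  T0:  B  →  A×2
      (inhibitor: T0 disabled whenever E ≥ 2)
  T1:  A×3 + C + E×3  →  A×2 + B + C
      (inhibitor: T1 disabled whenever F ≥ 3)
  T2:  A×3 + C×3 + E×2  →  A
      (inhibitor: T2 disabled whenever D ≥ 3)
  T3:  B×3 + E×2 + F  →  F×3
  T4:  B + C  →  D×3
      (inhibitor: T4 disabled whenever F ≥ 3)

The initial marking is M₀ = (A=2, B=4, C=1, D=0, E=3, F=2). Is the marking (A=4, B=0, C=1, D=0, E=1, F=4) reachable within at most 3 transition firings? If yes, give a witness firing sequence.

YES — reachable via ⟨T3, T0⟩ (2 firings)

step 1: fire T3:  (A=2, B=4, C=1, D=0, E=3, F=2) → (A=2, B=1, C=1, D=0, E=1, F=4)
step 2: fire T0:  (A=2, B=1, C=1, D=0, E=1, F=4) → (A=4, B=0, C=1, D=0, E=1, F=4)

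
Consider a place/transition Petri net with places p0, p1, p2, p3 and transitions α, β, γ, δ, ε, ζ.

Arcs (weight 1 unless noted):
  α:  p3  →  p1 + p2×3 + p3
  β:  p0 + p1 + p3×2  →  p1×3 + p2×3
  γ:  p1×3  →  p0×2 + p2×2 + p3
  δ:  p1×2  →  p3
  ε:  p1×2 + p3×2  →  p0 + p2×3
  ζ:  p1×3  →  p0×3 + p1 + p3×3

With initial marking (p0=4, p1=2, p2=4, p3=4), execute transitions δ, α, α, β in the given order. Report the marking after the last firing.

step 1: fire δ:  (p0=4, p1=2, p2=4, p3=4) → (p0=4, p1=0, p2=4, p3=5)
step 2: fire α:  (p0=4, p1=0, p2=4, p3=5) → (p0=4, p1=1, p2=7, p3=5)
step 3: fire α:  (p0=4, p1=1, p2=7, p3=5) → (p0=4, p1=2, p2=10, p3=5)
step 4: fire β:  (p0=4, p1=2, p2=10, p3=5) → (p0=3, p1=4, p2=13, p3=3)

(p0=3, p1=4, p2=13, p3=3)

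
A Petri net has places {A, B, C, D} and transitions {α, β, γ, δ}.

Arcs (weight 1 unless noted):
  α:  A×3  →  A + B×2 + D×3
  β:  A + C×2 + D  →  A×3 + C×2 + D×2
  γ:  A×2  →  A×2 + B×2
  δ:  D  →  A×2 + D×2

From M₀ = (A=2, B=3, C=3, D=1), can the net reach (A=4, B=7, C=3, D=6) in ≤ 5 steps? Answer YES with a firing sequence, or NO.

YES — reachable via ⟨β, α, β, γ⟩ (4 firings)

step 1: fire β:  (A=2, B=3, C=3, D=1) → (A=4, B=3, C=3, D=2)
step 2: fire α:  (A=4, B=3, C=3, D=2) → (A=2, B=5, C=3, D=5)
step 3: fire β:  (A=2, B=5, C=3, D=5) → (A=4, B=5, C=3, D=6)
step 4: fire γ:  (A=4, B=5, C=3, D=6) → (A=4, B=7, C=3, D=6)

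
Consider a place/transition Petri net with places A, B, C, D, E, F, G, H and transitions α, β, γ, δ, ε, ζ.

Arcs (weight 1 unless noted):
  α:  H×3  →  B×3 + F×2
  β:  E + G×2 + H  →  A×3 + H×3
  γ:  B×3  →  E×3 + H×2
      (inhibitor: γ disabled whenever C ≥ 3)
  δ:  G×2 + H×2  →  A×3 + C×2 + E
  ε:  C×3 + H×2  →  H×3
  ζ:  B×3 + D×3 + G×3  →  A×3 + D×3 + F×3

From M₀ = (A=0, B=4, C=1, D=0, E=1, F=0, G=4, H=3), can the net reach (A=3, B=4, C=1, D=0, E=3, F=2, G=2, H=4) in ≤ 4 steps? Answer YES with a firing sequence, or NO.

YES — reachable via ⟨α, γ, β⟩ (3 firings)

step 1: fire α:  (A=0, B=4, C=1, D=0, E=1, F=0, G=4, H=3) → (A=0, B=7, C=1, D=0, E=1, F=2, G=4, H=0)
step 2: fire γ:  (A=0, B=7, C=1, D=0, E=1, F=2, G=4, H=0) → (A=0, B=4, C=1, D=0, E=4, F=2, G=4, H=2)
step 3: fire β:  (A=0, B=4, C=1, D=0, E=4, F=2, G=4, H=2) → (A=3, B=4, C=1, D=0, E=3, F=2, G=2, H=4)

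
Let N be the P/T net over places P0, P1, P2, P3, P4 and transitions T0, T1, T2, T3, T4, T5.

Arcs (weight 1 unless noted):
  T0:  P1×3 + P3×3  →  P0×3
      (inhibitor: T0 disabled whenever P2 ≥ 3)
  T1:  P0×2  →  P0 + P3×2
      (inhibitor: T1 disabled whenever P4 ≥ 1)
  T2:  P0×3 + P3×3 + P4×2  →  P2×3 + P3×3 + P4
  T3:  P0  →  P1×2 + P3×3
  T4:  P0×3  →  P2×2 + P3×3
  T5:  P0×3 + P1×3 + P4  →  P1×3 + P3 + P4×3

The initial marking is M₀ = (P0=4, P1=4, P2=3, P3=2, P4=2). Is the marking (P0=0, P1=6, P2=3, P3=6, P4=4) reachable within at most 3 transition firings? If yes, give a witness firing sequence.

step 1: fire T3:  (P0=4, P1=4, P2=3, P3=2, P4=2) → (P0=3, P1=6, P2=3, P3=5, P4=2)
step 2: fire T5:  (P0=3, P1=6, P2=3, P3=5, P4=2) → (P0=0, P1=6, P2=3, P3=6, P4=4)

YES — reachable via ⟨T3, T5⟩ (2 firings)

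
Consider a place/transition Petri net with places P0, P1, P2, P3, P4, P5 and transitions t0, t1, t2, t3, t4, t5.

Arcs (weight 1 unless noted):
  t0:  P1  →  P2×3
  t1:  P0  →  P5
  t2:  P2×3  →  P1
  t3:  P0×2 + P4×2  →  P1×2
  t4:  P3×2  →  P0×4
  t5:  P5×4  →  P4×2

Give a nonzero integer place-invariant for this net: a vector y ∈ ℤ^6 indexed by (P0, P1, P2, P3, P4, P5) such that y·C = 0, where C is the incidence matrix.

y = (P0:1, P1:3, P2:1, P3:2, P4:2, P5:1)

Incidence matrix C (rows=places, cols=transitions):
       t0   t1   t2   t3   t4   t5
   P0   0   -1    0   -2    4    0
   P1  -1    0    1    2    0    0
   P2   3    0   -3    0    0    0
   P3   0    0    0    0   -2    0
   P4   0    0    0   -2    0    2
   P5   0    1    0    0    0   -4

Candidate y = [1, 3, 1, 2, 2, 1]; check y·C column-wise:
  col t0: 1·0 + 3·-1 + 1·3 + 2·0 + 2·0 + 1·0 = 0
  col t1: 1·-1 + 3·0 + 1·0 + 2·0 + 2·0 + 1·1 = 0
  col t2: 1·0 + 3·1 + 1·-3 + 2·0 + 2·0 + 1·0 = 0
  col t3: 1·-2 + 3·2 + 1·0 + 2·0 + 2·-2 + 1·0 = 0
  col t4: 1·4 + 3·0 + 1·0 + 2·-2 + 2·0 + 1·0 = 0
  col t5: 1·0 + 3·0 + 1·0 + 2·0 + 2·2 + 1·-4 = 0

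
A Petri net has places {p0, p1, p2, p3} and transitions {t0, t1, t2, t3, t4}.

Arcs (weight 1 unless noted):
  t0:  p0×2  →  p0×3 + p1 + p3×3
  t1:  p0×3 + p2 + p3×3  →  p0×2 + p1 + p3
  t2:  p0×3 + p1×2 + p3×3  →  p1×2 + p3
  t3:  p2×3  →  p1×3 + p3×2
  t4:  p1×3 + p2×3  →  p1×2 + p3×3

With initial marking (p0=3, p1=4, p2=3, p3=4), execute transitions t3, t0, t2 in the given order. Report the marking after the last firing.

step 1: fire t3:  (p0=3, p1=4, p2=3, p3=4) → (p0=3, p1=7, p2=0, p3=6)
step 2: fire t0:  (p0=3, p1=7, p2=0, p3=6) → (p0=4, p1=8, p2=0, p3=9)
step 3: fire t2:  (p0=4, p1=8, p2=0, p3=9) → (p0=1, p1=8, p2=0, p3=7)

(p0=1, p1=8, p2=0, p3=7)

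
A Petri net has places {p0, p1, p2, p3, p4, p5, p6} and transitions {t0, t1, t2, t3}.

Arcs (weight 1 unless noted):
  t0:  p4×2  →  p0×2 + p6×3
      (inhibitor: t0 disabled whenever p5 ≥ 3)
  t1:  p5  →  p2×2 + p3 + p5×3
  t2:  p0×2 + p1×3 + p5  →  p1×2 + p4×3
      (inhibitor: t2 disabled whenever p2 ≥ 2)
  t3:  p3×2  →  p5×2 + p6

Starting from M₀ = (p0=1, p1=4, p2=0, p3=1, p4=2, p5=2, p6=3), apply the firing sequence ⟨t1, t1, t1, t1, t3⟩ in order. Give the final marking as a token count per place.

(p0=1, p1=4, p2=8, p3=3, p4=2, p5=12, p6=4)

step 1: fire t1:  (p0=1, p1=4, p2=0, p3=1, p4=2, p5=2, p6=3) → (p0=1, p1=4, p2=2, p3=2, p4=2, p5=4, p6=3)
step 2: fire t1:  (p0=1, p1=4, p2=2, p3=2, p4=2, p5=4, p6=3) → (p0=1, p1=4, p2=4, p3=3, p4=2, p5=6, p6=3)
step 3: fire t1:  (p0=1, p1=4, p2=4, p3=3, p4=2, p5=6, p6=3) → (p0=1, p1=4, p2=6, p3=4, p4=2, p5=8, p6=3)
step 4: fire t1:  (p0=1, p1=4, p2=6, p3=4, p4=2, p5=8, p6=3) → (p0=1, p1=4, p2=8, p3=5, p4=2, p5=10, p6=3)
step 5: fire t3:  (p0=1, p1=4, p2=8, p3=5, p4=2, p5=10, p6=3) → (p0=1, p1=4, p2=8, p3=3, p4=2, p5=12, p6=4)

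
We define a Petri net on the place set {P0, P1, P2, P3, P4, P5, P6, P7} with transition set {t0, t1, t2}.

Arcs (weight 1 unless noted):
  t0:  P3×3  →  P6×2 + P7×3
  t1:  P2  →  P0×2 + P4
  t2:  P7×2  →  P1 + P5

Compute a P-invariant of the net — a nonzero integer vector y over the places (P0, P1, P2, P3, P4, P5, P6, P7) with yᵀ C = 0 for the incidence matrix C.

Incidence matrix C (rows=places, cols=transitions):
       t0   t1   t2
   P0   0    2    0
   P1   0    0    1
   P2   0   -1    0
   P3  -3    0    0
   P4   0    1    0
   P5   0    0    1
   P6   2    0    0
   P7   3    0   -2

Candidate y = [1, 0, 2, 0, 0, 0, 0, 0]; check y·C column-wise:
  col t0: 1·0 + 2·0 + 0·-3 + 0·2 + 0·3 = 0
  col t1: 1·2 + 2·-1 + 0·1 = 0
  col t2: 1·0 + 0·1 + 2·0 + 0·1 + 0·-2 = 0

y = (P0:1, P1:0, P2:2, P3:0, P4:0, P5:0, P6:0, P7:0)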